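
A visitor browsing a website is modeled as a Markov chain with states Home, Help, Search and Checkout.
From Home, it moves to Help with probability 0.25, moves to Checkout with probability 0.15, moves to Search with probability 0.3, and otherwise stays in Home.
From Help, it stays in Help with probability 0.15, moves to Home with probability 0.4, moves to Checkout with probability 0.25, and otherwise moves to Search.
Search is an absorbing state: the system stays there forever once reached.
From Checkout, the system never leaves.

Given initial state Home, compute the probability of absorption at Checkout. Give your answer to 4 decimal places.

0.3838

Let h(s) be the probability of absorption at Checkout starting from transient state s. Then h(Checkout) = 1 and h(Search) = 0. By first-step analysis:
h(Home) = 0.3·h(Home) + 0.25·h(Help) + 0.3·0 + 0.15·1
h(Help) = 0.4·h(Home) + 0.15·h(Help) + 0.2·0 + 0.25·1
Solving: h(Home) = 0.3838, h(Help) = 0.4747.
Starting from Home, the probability is 0.3838.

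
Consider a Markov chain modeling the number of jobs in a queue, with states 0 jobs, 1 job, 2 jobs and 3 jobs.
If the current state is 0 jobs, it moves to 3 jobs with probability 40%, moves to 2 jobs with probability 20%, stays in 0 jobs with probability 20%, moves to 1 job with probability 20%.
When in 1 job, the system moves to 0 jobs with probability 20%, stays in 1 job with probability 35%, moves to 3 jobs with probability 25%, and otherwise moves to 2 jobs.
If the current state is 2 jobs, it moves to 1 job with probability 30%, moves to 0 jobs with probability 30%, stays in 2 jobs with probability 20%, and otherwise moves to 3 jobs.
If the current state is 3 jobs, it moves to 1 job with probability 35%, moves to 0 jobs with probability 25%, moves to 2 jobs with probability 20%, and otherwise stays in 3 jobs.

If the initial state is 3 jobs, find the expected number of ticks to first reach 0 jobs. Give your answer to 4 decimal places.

Let t(s) be the expected number of ticks to first reach 0 jobs from state s, with t(0 jobs) = 0. Conditioning on the first tick:
t(1 job) = 1 + 0.35·t(1 job) + 0.2·t(2 jobs) + 0.25·t(3 jobs)
t(2 jobs) = 1 + 0.3·t(1 job) + 0.2·t(2 jobs) + 0.2·t(3 jobs)
t(3 jobs) = 1 + 0.35·t(1 job) + 0.2·t(2 jobs) + 0.2·t(3 jobs)
Solving: t(1 job) = 4.3210, t(2 jobs) = 3.8992, t(3 jobs) = 4.1152.
Expected ticks from 3 jobs to 0 jobs: 4.1152.

4.1152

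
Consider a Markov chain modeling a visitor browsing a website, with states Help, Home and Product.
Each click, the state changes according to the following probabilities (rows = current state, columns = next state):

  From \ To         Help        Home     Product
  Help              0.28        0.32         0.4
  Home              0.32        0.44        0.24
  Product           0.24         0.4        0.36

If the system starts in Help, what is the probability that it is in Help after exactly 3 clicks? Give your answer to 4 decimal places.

Propagate the distribution vector 3 clicks from Help.
After 0 clicks: (1.0000, 0.0000, 0.0000)
After 1 click: (0.2800, 0.3200, 0.4000)
After 2 clicks: (0.2768, 0.3904, 0.3328)
After 3 clicks: (0.2823, 0.3935, 0.3242)
P(in Help after 3 clicks) = 0.2823

0.2823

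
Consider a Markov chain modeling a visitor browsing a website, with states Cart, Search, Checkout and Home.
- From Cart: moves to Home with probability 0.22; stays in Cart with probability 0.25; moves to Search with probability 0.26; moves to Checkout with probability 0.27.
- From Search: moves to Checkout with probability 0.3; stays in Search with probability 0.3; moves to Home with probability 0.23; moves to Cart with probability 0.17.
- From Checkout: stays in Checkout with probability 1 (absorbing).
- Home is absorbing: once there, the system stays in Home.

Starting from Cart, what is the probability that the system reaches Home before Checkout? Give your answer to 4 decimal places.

0.4447

Let h(s) be the probability of absorption at Home starting from transient state s. Then h(Home) = 1 and h(Checkout) = 0. By first-step analysis:
h(Cart) = 0.25·h(Cart) + 0.26·h(Search) + 0.27·0 + 0.22·1
h(Search) = 0.17·h(Cart) + 0.3·h(Search) + 0.3·0 + 0.23·1
Solving: h(Cart) = 0.4447, h(Search) = 0.4366.
Starting from Cart, the probability is 0.4447.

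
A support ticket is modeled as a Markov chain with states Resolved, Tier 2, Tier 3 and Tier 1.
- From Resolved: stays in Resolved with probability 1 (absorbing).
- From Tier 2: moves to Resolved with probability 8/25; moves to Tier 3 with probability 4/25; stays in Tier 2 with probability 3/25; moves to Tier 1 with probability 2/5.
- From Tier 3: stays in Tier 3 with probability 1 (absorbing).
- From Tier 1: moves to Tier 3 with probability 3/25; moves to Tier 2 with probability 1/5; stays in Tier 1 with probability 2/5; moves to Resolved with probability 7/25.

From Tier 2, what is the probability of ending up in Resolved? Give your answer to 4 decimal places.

Let h(s) be the probability of absorption at Resolved starting from transient state s. Then h(Resolved) = 1 and h(Tier 3) = 0. By first-step analysis:
h(Tier 2) = 0.32·1 + 0.12·h(Tier 2) + 0.16·0 + 0.4·h(Tier 1)
h(Tier 1) = 0.28·1 + 0.2·h(Tier 2) + 0.12·0 + 0.4·h(Tier 1)
Solving: h(Tier 2) = 0.6786, h(Tier 1) = 0.6929.
Starting from Tier 2, the probability is 0.6786.

0.6786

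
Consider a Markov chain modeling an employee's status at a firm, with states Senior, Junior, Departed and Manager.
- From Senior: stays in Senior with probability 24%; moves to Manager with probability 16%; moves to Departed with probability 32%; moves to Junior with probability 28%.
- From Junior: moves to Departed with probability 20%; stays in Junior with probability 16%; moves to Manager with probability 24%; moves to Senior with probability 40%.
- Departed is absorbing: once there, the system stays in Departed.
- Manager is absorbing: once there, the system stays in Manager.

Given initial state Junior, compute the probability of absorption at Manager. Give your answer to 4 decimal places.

Let h(s) be the probability of absorption at Manager starting from transient state s. Then h(Manager) = 1 and h(Departed) = 0. By first-step analysis:
h(Senior) = 0.24·h(Senior) + 0.28·h(Junior) + 0.32·0 + 0.16·1
h(Junior) = 0.4·h(Senior) + 0.16·h(Junior) + 0.2·0 + 0.24·1
Solving: h(Senior) = 0.3830, h(Junior) = 0.4681.
Starting from Junior, the probability is 0.4681.

0.4681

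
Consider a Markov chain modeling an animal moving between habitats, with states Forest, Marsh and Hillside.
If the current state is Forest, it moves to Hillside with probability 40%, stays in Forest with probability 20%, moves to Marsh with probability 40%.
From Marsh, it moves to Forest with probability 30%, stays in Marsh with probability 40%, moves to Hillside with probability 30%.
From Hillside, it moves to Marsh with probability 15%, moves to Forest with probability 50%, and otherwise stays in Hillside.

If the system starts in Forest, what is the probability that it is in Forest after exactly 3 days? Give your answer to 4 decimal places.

Propagate the distribution vector 3 days from Forest.
After 0 days: (1.0000, 0.0000, 0.0000)
After 1 day: (0.2000, 0.4000, 0.4000)
After 2 days: (0.3600, 0.3000, 0.3400)
After 3 days: (0.3320, 0.3150, 0.3530)
P(in Forest after 3 days) = 0.3320

0.3320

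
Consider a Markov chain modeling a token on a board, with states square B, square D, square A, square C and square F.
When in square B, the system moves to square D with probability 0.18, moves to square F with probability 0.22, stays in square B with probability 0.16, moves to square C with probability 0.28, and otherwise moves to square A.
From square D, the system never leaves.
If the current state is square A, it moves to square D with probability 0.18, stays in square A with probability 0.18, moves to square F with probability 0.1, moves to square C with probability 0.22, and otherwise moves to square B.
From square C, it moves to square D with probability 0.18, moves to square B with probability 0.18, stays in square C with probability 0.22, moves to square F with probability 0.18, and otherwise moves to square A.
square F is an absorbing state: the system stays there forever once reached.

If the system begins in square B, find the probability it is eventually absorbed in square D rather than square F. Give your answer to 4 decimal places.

0.4894

Let h(s) be the probability of absorption at square D starting from transient state s. Then h(square D) = 1 and h(square F) = 0. By first-step analysis:
h(square B) = 0.16·h(square B) + 0.18·1 + 0.16·h(square A) + 0.28·h(square C) + 0.22·0
h(square A) = 0.32·h(square B) + 0.18·1 + 0.18·h(square A) + 0.22·h(square C) + 0.1·0
h(square C) = 0.18·h(square B) + 0.18·1 + 0.24·h(square A) + 0.22·h(square C) + 0.18·0
Solving: h(square B) = 0.4894, h(square A) = 0.5480, h(square C) = 0.5123.
Starting from square B, the probability is 0.4894.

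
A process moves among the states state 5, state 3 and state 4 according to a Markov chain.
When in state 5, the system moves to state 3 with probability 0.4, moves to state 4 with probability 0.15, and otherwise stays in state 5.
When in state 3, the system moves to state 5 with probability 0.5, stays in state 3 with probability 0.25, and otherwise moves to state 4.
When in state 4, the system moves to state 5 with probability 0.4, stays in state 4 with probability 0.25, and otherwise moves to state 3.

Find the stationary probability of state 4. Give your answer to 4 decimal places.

Let the stationary distribution be π with π = πP and π_1 + π_2 + π_3 = 1.
π_1 = 0.45·π_1 + 0.5·π_2 + 0.4·π_3
π_2 = 0.4·π_1 + 0.25·π_2 + 0.35·π_3
Solving with the normalization constraint gives π = (0.4567, 0.3389, 0.2043).
So the stationary probability of state 4 is 0.2043.

0.2043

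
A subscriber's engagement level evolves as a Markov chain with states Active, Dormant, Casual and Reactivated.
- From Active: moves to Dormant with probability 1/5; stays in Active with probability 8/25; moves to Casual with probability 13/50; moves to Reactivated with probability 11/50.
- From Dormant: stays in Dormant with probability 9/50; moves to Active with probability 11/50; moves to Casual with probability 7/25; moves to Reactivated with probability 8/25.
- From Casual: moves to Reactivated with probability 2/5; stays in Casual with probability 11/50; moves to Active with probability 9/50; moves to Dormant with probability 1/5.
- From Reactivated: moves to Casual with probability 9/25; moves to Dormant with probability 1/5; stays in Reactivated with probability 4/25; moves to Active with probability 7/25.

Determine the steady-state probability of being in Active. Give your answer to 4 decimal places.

Let the stationary distribution be π with π = πP and π_1 + π_2 + π_3 + π_4 = 1.
π_1 = 0.32·π_1 + 0.22·π_2 + 0.18·π_3 + 0.28·π_4
π_2 = 0.2·π_1 + 0.18·π_2 + 0.2·π_3 + 0.2·π_4
π_3 = 0.26·π_1 + 0.28·π_2 + 0.22·π_3 + 0.36·π_4
Solving with the normalization constraint gives π = (0.2502, 0.1961, 0.2801, 0.2736).
So the stationary probability of Active is 0.2502.

0.2502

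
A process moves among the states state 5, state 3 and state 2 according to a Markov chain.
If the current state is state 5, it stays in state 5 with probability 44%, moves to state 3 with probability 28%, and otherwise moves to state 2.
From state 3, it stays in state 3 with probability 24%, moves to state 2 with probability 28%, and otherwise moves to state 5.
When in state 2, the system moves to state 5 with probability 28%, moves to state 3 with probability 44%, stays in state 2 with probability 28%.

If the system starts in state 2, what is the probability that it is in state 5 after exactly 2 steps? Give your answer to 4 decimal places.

0.4128

Sum over the intermediate state after 1 step:
P = P(state 2→state 5)·P(state 5→state 5) + P(state 2→state 3)·P(state 3→state 5) + P(state 2→state 2)·P(state 2→state 5)
  = 0.28×0.44 + 0.44×0.48 + 0.28×0.28
  = 0.1232 + 0.2112 + 0.0784 = 0.4128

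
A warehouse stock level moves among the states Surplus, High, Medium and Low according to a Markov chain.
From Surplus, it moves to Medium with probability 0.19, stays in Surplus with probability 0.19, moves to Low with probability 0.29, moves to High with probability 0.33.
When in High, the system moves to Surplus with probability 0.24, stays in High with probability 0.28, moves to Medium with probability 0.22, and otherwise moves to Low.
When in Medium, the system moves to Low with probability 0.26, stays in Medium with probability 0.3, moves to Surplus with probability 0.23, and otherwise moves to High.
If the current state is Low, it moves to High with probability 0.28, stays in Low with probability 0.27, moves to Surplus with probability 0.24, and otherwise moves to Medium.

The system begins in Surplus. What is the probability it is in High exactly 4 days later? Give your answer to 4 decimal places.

0.2753

Propagate the distribution vector 4 days from Surplus.
After 0 days: (1.0000, 0.0000, 0.0000, 0.0000)
After 1 day: (0.1900, 0.3300, 0.1900, 0.2900)
After 2 days: (0.2286, 0.2762, 0.2266, 0.2686)
After 3 days: (0.2263, 0.2756, 0.2286, 0.2695)
After 4 days: (0.2264, 0.2753, 0.2288, 0.2695)
P(in High after 4 days) = 0.2753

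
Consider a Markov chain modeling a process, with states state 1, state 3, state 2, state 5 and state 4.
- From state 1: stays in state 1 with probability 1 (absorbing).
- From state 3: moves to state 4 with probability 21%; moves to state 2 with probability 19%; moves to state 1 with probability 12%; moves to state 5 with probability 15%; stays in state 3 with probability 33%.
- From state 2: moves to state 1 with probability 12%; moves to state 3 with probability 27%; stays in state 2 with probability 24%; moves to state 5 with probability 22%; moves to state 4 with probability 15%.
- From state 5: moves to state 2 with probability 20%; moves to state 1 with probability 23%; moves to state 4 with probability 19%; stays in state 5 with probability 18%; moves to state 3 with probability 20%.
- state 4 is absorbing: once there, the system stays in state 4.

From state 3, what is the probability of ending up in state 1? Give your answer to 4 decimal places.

Let h(s) be the probability of absorption at state 1 starting from transient state s. Then h(state 1) = 1 and h(state 4) = 0. By first-step analysis:
h(state 3) = 0.12·1 + 0.33·h(state 3) + 0.19·h(state 2) + 0.15·h(state 5) + 0.21·0
h(state 2) = 0.12·1 + 0.27·h(state 3) + 0.24·h(state 2) + 0.22·h(state 5) + 0.15·0
h(state 5) = 0.23·1 + 0.2·h(state 3) + 0.2·h(state 2) + 0.18·h(state 5) + 0.19·0
Solving: h(state 3) = 0.4161, h(state 2) = 0.4479, h(state 5) = 0.4912.
Starting from state 3, the probability is 0.4161.

0.4161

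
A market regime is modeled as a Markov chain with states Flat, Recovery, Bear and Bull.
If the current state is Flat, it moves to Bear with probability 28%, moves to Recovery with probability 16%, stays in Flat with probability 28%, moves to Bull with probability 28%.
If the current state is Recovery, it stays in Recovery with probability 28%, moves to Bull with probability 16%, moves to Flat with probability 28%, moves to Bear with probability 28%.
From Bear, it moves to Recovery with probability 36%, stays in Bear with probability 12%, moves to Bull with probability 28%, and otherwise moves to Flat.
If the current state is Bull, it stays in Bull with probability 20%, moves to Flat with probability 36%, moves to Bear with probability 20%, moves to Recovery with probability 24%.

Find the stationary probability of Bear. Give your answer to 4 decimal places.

Let the stationary distribution be π with π = πP and π_1 + π_2 + π_3 + π_4 = 1.
π_1 = 0.28·π_1 + 0.28·π_2 + 0.24·π_3 + 0.36·π_4
π_2 = 0.16·π_1 + 0.28·π_2 + 0.36·π_3 + 0.24·π_4
π_3 = 0.28·π_1 + 0.28·π_2 + 0.12·π_3 + 0.2·π_4
Solving with the normalization constraint gives π = (0.2895, 0.2541, 0.2254, 0.2310).
So the stationary probability of Bear is 0.2254.

0.2254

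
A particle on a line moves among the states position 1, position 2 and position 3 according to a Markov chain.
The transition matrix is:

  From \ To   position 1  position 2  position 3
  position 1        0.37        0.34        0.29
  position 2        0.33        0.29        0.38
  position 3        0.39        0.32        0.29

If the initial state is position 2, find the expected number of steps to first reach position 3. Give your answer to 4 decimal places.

Let t(s) be the expected number of steps to first reach position 3 from state s, with t(position 3) = 0. Conditioning on the first step:
t(position 1) = 1 + 0.37·t(position 1) + 0.34·t(position 2)
t(position 2) = 1 + 0.33·t(position 1) + 0.29·t(position 2)
Solving: t(position 1) = 3.1334, t(position 2) = 2.8648.
Expected steps from position 2 to position 3: 2.8648.

2.8648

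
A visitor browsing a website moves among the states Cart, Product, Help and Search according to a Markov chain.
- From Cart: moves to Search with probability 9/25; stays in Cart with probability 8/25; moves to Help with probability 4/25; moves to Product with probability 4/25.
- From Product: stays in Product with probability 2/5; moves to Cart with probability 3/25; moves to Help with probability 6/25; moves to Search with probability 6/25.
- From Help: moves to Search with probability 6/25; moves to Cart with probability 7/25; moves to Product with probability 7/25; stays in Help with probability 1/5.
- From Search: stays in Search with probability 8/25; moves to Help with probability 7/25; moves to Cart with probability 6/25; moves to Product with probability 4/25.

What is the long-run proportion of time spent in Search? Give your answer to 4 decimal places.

Let the stationary distribution be π with π = πP and π_1 + π_2 + π_3 + π_4 = 1.
π_1 = 0.32·π_1 + 0.12·π_2 + 0.28·π_3 + 0.24·π_4
π_2 = 0.16·π_1 + 0.4·π_2 + 0.28·π_3 + 0.16·π_4
π_3 = 0.16·π_1 + 0.24·π_2 + 0.2·π_3 + 0.28·π_4
Solving with the normalization constraint gives π = (0.2385, 0.2458, 0.2237, 0.2920).
So the stationary probability of Search is 0.2920.

0.2920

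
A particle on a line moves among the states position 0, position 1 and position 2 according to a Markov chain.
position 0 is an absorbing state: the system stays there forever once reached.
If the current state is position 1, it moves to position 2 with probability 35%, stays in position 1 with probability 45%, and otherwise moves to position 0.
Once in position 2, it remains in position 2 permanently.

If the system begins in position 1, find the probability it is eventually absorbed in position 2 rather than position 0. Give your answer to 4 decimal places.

Let h(s) be the probability of absorption at position 2 starting from transient state s. Then h(position 2) = 1 and h(position 0) = 0. By first-step analysis:
h(position 1) = 0.2·0 + 0.45·h(position 1) + 0.35·1
Solving: h(position 1) = 0.6364.
Starting from position 1, the probability is 0.6364.

0.6364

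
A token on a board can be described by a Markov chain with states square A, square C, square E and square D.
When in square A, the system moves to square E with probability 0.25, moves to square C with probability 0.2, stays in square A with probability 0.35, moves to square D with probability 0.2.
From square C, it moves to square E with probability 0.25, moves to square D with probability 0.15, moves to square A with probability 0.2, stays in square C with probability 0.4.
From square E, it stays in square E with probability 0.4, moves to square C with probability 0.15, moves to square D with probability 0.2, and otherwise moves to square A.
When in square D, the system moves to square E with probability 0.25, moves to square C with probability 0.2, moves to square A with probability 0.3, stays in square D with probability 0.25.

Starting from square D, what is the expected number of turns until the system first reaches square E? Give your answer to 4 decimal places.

4.0000

Let t(s) be the expected number of turns to first reach square E from state s, with t(square E) = 0. Conditioning on the first turn:
t(square A) = 1 + 0.35·t(square A) + 0.2·t(square C) + 0.2·t(square D)
t(square C) = 1 + 0.2·t(square A) + 0.4·t(square C) + 0.15·t(square D)
t(square D) = 1 + 0.3·t(square A) + 0.2·t(square C) + 0.25·t(square D)
Solving: t(square A) = 4.0000, t(square C) = 4.0000, t(square D) = 4.0000.
Expected turns from square D to square E: 4.0000.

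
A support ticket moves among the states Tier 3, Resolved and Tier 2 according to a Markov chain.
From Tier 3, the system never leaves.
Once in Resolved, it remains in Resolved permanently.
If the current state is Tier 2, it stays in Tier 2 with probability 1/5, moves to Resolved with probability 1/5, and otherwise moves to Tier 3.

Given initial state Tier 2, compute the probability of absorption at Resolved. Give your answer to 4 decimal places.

Let h(s) be the probability of absorption at Resolved starting from transient state s. Then h(Resolved) = 1 and h(Tier 3) = 0. By first-step analysis:
h(Tier 2) = 0.6·0 + 0.2·1 + 0.2·h(Tier 2)
Solving: h(Tier 2) = 0.2500.
Starting from Tier 2, the probability is 0.2500.

0.2500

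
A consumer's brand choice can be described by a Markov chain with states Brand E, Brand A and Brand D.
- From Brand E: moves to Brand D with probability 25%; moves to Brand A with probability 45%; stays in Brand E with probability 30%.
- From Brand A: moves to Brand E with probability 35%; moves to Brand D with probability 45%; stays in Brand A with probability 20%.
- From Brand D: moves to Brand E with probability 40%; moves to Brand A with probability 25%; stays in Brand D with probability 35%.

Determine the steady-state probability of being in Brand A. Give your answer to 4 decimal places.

0.3047

Let the stationary distribution be π with π = πP and π_1 + π_2 + π_3 = 1.
π_1 = 0.3·π_1 + 0.35·π_2 + 0.4·π_3
π_2 = 0.45·π_1 + 0.2·π_2 + 0.25·π_3
Solving with the normalization constraint gives π = (0.3498, 0.3047, 0.3455).
So the stationary probability of Brand A is 0.3047.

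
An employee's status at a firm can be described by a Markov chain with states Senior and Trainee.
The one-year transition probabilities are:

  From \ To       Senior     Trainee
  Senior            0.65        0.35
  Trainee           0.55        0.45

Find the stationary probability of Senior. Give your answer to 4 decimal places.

Let the stationary distribution be π with π = πP and π_1 + π_2 = 1.
π_1 = 0.65·π_1 + 0.55·π_2
Solving with the normalization constraint gives π = (0.6111, 0.3889).
So the stationary probability of Senior is 0.6111.

0.6111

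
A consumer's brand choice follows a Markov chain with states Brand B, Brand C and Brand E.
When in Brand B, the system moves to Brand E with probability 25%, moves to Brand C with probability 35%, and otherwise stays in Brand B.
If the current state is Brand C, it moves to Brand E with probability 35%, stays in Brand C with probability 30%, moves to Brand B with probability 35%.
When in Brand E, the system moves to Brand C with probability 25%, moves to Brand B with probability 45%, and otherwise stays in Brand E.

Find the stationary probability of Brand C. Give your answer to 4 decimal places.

Let the stationary distribution be π with π = πP and π_1 + π_2 + π_3 = 1.
π_1 = 0.4·π_1 + 0.35·π_2 + 0.45·π_3
π_2 = 0.35·π_1 + 0.3·π_2 + 0.25·π_3
Solving with the normalization constraint gives π = (0.3995, 0.3052, 0.2953).
So the stationary probability of Brand C is 0.3052.

0.3052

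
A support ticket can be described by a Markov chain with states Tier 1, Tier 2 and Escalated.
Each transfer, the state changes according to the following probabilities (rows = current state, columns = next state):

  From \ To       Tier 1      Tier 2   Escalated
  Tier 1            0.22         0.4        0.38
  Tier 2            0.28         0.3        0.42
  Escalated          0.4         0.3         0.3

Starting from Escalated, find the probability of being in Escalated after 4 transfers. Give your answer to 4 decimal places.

0.3640

Propagate the distribution vector 4 transfers from Escalated.
After 0 transfers: (0.0000, 0.0000, 1.0000)
After 1 transfer: (0.4000, 0.3000, 0.3000)
After 2 transfers: (0.2920, 0.3400, 0.3680)
After 3 transfers: (0.3066, 0.3292, 0.3642)
After 4 transfers: (0.3053, 0.3307, 0.3640)
P(in Escalated after 4 transfers) = 0.3640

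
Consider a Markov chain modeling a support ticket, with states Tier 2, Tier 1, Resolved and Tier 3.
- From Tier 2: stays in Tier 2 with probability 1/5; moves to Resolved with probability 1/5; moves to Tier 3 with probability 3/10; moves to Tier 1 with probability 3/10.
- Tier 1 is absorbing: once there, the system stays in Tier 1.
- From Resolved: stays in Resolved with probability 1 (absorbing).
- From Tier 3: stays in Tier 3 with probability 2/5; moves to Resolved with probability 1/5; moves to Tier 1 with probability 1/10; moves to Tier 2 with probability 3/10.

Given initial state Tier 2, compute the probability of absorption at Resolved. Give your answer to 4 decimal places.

Let h(s) be the probability of absorption at Resolved starting from transient state s. Then h(Resolved) = 1 and h(Tier 1) = 0. By first-step analysis:
h(Tier 2) = 0.2·h(Tier 2) + 0.3·0 + 0.2·1 + 0.3·h(Tier 3)
h(Tier 3) = 0.3·h(Tier 2) + 0.1·0 + 0.2·1 + 0.4·h(Tier 3)
Solving: h(Tier 2) = 0.4615, h(Tier 3) = 0.5641.
Starting from Tier 2, the probability is 0.4615.

0.4615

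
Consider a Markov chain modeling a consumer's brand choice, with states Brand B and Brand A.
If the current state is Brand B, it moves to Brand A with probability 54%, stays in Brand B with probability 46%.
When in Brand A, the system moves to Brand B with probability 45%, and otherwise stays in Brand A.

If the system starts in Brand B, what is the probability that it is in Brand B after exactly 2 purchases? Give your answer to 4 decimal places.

0.4546

Sum over the intermediate state after 1 purchase:
P = P(Brand B→Brand B)·P(Brand B→Brand B) + P(Brand B→Brand A)·P(Brand A→Brand B)
  = 0.46×0.46 + 0.54×0.45
  = 0.2116 + 0.2430 = 0.4546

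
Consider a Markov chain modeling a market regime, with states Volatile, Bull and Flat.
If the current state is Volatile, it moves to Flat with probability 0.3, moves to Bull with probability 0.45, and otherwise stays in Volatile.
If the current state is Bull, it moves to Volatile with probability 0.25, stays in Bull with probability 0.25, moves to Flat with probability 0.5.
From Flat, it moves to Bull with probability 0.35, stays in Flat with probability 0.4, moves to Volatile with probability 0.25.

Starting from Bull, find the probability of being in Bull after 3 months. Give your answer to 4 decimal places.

Propagate the distribution vector 3 months from Bull.
After 0 months: (0.0000, 1.0000, 0.0000)
After 1 month: (0.2500, 0.2500, 0.5000)
After 2 months: (0.2500, 0.3500, 0.4000)
After 3 months: (0.2500, 0.3400, 0.4100)
P(in Bull after 3 months) = 0.3400

0.3400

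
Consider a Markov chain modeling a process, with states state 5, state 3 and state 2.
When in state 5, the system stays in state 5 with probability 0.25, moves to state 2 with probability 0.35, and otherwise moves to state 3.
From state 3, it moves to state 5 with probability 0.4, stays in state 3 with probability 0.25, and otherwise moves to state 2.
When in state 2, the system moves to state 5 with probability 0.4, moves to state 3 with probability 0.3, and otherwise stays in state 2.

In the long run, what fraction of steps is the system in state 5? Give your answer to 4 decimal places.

0.3478

Let the stationary distribution be π with π = πP and π_1 + π_2 + π_3 = 1.
π_1 = 0.25·π_1 + 0.4·π_2 + 0.4·π_3
π_2 = 0.4·π_1 + 0.25·π_2 + 0.3·π_3
Solving with the normalization constraint gives π = (0.3478, 0.3188, 0.3333).
So the stationary probability of state 5 is 0.3478.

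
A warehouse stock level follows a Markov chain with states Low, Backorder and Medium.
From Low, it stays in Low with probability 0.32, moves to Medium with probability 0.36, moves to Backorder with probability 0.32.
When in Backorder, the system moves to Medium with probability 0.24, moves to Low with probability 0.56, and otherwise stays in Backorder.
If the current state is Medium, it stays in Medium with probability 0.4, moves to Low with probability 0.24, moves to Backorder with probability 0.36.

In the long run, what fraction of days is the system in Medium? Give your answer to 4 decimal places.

Let the stationary distribution be π with π = πP and π_1 + π_2 + π_3 = 1.
π_1 = 0.32·π_1 + 0.56·π_2 + 0.24·π_3
π_2 = 0.32·π_1 + 0.2·π_2 + 0.36·π_3
Solving with the normalization constraint gives π = (0.3644, 0.2978, 0.3378).
So the stationary probability of Medium is 0.3378.

0.3378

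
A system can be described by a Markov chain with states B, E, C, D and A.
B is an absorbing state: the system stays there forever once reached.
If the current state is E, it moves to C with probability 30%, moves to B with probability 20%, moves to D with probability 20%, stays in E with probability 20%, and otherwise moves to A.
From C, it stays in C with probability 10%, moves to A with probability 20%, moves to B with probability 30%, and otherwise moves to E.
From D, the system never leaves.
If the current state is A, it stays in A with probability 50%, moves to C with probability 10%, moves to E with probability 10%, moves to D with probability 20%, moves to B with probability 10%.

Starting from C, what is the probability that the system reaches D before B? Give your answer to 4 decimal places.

0.3170

Let h(s) be the probability of absorption at D starting from transient state s. Then h(D) = 1 and h(B) = 0. By first-step analysis:
h(E) = 0.2·0 + 0.2·h(E) + 0.3·h(C) + 0.2·1 + 0.1·h(A)
h(C) = 0.3·0 + 0.4·h(E) + 0.1·h(C) + 0.2·h(A)
h(A) = 0.1·0 + 0.1·h(E) + 0.1·h(C) + 0.2·1 + 0.5·h(A)
Solving: h(E) = 0.4377, h(C) = 0.3170, h(A) = 0.5509.
Starting from C, the probability is 0.3170.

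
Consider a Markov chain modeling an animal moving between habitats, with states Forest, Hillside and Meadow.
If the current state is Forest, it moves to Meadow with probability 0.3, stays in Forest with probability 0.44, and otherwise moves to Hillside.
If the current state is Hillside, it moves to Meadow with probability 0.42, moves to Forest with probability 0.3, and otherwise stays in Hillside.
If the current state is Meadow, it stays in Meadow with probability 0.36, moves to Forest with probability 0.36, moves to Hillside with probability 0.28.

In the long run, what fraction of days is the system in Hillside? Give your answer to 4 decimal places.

0.2725

Let the stationary distribution be π with π = πP and π_1 + π_2 + π_3 = 1.
π_1 = 0.44·π_1 + 0.3·π_2 + 0.36·π_3
π_2 = 0.26·π_1 + 0.28·π_2 + 0.28·π_3
Solving with the normalization constraint gives π = (0.3735, 0.2725, 0.3539).
So the stationary probability of Hillside is 0.2725.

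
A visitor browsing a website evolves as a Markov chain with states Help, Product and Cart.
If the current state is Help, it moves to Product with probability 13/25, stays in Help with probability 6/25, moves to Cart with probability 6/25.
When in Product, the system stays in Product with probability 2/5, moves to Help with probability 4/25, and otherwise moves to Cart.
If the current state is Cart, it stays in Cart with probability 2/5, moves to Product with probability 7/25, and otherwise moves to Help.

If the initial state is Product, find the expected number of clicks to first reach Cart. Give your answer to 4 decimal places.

Let t(s) be the expected number of clicks to first reach Cart from state s, with t(Cart) = 0. Conditioning on the first click:
t(Help) = 1 + 0.24·t(Help) + 0.52·t(Product)
t(Product) = 1 + 0.16·t(Help) + 0.4·t(Product)
Solving: t(Help) = 3.0043, t(Product) = 2.4678.
Expected clicks from Product to Cart: 2.4678.

2.4678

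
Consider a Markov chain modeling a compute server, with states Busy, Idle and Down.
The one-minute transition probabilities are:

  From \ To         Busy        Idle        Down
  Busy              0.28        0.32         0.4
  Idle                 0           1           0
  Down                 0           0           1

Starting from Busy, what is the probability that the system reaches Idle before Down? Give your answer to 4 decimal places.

0.4444

Let h(s) be the probability of absorption at Idle starting from transient state s. Then h(Idle) = 1 and h(Down) = 0. By first-step analysis:
h(Busy) = 0.28·h(Busy) + 0.32·1 + 0.4·0
Solving: h(Busy) = 0.4444.
Starting from Busy, the probability is 0.4444.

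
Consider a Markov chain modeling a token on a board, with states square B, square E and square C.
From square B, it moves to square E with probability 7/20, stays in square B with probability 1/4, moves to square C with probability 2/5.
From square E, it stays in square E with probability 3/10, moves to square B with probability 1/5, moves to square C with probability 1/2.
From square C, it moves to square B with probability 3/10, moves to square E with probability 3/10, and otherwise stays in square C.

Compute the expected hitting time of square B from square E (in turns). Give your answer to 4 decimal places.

Let t(s) be the expected number of turns to first reach square B from state s, with t(square B) = 0. Conditioning on the first turn:
t(square E) = 1 + 0.3·t(square E) + 0.5·t(square C)
t(square C) = 1 + 0.3·t(square E) + 0.4·t(square C)
Solving: t(square E) = 4.0741, t(square C) = 3.7037.
Expected turns from square E to square B: 4.0741.

4.0741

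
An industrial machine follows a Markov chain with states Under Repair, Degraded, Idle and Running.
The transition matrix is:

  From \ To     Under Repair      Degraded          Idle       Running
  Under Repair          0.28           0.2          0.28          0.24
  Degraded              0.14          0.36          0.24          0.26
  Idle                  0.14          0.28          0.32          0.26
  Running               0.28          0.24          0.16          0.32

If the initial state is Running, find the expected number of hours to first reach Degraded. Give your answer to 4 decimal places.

4.1823

Let t(s) be the expected number of hours to first reach Degraded from state s, with t(Degraded) = 0. Conditioning on the first hour:
t(Under Repair) = 1 + 0.28·t(Under Repair) + 0.28·t(Idle) + 0.24·t(Running)
t(Idle) = 1 + 0.14·t(Under Repair) + 0.32·t(Idle) + 0.26·t(Running)
t(Running) = 1 + 0.28·t(Under Repair) + 0.16·t(Idle) + 0.32·t(Running)
Solving: t(Under Repair) = 4.3229, t(Idle) = 3.9597, t(Running) = 4.1823.
Expected hours from Running to Degraded: 4.1823.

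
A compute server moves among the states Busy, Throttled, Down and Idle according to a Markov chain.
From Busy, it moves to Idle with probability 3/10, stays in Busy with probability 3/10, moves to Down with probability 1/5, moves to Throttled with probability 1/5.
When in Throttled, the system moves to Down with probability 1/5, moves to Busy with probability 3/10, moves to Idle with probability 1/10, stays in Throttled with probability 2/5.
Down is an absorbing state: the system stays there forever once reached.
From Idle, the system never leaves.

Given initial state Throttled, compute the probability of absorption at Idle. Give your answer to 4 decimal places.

Let h(s) be the probability of absorption at Idle starting from transient state s. Then h(Idle) = 1 and h(Down) = 0. By first-step analysis:
h(Busy) = 0.3·h(Busy) + 0.2·h(Throttled) + 0.2·0 + 0.3·1
h(Throttled) = 0.3·h(Busy) + 0.4·h(Throttled) + 0.2·0 + 0.1·1
Solving: h(Busy) = 0.5556, h(Throttled) = 0.4444.
Starting from Throttled, the probability is 0.4444.

0.4444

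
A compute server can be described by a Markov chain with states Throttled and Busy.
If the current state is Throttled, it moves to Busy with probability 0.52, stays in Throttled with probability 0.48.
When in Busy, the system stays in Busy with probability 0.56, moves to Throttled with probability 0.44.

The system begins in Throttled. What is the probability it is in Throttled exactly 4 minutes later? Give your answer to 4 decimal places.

0.4583

Propagate the distribution vector 4 minutes from Throttled.
After 0 minutes: (1.0000, 0.0000)
After 1 minute: (0.4800, 0.5200)
After 2 minutes: (0.4592, 0.5408)
After 3 minutes: (0.4584, 0.5416)
After 4 minutes: (0.4583, 0.5417)
P(in Throttled after 4 minutes) = 0.4583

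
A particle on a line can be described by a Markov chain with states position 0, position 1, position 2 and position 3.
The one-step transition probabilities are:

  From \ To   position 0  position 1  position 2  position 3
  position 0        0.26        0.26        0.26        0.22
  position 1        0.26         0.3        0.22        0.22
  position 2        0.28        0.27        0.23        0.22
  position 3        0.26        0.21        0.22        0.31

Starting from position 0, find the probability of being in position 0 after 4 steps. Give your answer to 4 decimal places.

0.2647

Propagate the distribution vector 4 steps from position 0.
After 0 steps: (1.0000, 0.0000, 0.0000, 0.0000)
After 1 step: (0.2600, 0.2600, 0.2600, 0.2200)
After 2 steps: (0.2652, 0.2620, 0.2330, 0.2398)
After 3 steps: (0.2647, 0.2608, 0.2329, 0.2416)
After 4 steps: (0.2647, 0.2607, 0.2329, 0.2417)
P(in position 0 after 4 steps) = 0.2647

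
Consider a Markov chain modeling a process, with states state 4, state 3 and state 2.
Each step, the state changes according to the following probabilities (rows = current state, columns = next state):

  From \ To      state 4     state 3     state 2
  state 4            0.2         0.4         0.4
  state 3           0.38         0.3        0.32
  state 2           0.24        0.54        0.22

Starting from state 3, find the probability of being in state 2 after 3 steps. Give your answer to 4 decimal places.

Propagate the distribution vector 3 steps from state 3.
After 0 steps: (0.0000, 1.0000, 0.0000)
After 1 step: (0.3800, 0.3000, 0.3200)
After 2 steps: (0.2668, 0.4148, 0.3184)
After 3 steps: (0.2874, 0.4031, 0.3095)
P(in state 2 after 3 steps) = 0.3095

0.3095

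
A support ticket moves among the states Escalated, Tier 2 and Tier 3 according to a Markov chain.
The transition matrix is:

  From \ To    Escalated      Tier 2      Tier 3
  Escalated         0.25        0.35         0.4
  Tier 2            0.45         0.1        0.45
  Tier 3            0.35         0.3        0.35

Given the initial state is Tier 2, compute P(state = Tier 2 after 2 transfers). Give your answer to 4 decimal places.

Sum over the intermediate state after 1 transfer:
P = P(Tier 2→Escalated)·P(Escalated→Tier 2) + P(Tier 2→Tier 2)·P(Tier 2→Tier 2) + P(Tier 2→Tier 3)·P(Tier 3→Tier 2)
  = 0.45×0.35 + 0.1×0.1 + 0.45×0.3
  = 0.1575 + 0.0100 + 0.1350 = 0.3025

0.3025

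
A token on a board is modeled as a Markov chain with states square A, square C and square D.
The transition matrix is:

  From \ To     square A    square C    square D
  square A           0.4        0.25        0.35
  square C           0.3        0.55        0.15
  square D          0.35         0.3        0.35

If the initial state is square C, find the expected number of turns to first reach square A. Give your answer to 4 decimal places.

3.2323

Let t(s) be the expected number of turns to first reach square A from state s, with t(square A) = 0. Conditioning on the first turn:
t(square C) = 1 + 0.55·t(square C) + 0.15·t(square D)
t(square D) = 1 + 0.3·t(square C) + 0.35·t(square D)
Solving: t(square C) = 3.2323, t(square D) = 3.0303.
Expected turns from square C to square A: 3.2323.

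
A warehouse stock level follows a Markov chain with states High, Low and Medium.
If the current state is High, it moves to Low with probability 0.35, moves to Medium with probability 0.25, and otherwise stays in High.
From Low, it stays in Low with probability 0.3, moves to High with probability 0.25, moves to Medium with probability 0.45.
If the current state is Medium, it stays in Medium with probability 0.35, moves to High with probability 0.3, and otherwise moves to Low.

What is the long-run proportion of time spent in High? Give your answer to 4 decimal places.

Let the stationary distribution be π with π = πP and π_1 + π_2 + π_3 = 1.
π_1 = 0.4·π_1 + 0.25·π_2 + 0.3·π_3
π_2 = 0.35·π_1 + 0.3·π_2 + 0.35·π_3
Solving with the normalization constraint gives π = (0.3148, 0.3333, 0.3519).
So the stationary probability of High is 0.3148.

0.3148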